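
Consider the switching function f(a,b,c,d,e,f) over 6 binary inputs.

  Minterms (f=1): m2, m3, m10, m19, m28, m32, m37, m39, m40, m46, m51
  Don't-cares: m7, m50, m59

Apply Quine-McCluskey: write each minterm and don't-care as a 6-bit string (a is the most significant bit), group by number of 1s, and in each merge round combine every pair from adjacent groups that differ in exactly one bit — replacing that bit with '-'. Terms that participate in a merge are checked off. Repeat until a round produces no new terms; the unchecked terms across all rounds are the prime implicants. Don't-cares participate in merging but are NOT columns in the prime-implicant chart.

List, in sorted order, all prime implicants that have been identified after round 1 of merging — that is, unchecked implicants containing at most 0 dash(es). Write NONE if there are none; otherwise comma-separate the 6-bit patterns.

size-2^0 implicants → 000010(✓)  000011(✓)  000111(✓)  001010(✓)  010011(✓)  011100  100000(✓)  100101(✓)  100111(✓)  101000(✓)  101110  110010(✓)  110011(✓)  111011(✓)
size-2^1 implicants → -00111  -10011  0-0011  00-010  000-11  00001-  10-000  1001-1  11-011  11001-
Unchecked terms (primes): -00111, -10011, 0-0011, 00-010, 000-11, 00001-, 011100, 10-000, 1001-1, 101110, 11-011, 11001-

011100, 101110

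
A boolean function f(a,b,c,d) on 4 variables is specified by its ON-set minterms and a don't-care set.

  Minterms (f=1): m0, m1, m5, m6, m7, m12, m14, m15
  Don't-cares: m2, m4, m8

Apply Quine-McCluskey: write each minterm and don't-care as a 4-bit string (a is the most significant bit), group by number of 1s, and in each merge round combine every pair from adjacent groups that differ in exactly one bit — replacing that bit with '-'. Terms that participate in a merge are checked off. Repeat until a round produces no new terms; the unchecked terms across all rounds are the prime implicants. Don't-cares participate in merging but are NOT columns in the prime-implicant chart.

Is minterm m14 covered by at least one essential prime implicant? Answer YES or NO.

YES

Round 0: 0000✓ 0001✓ 0010✓ 0100✓ 0101✓ 0110✓ 0111✓ 1000✓ 1100✓ 1110✓ 1111✓
Round 1: -000✓ -100✓ -110✓ -111✓ 0-00✓ 0-01✓ 0-10✓ 00-0✓ 000-✓ 01-0✓ 01-1✓ 010-✓ 011-✓ 1-00✓ 11-0✓ 111-✓
Round 2: --00 -1-0 -11- 0--0 0-0- 01--
PIs = {--00, -1-0, -11-, 0--0, 0-0-, 01--}
Coverage chart:
  m0: --00,0--0,0-0-
  m1: 0-0- ←essential
  m5: 0-0-,01--
  m6: -1-0,-11-,0--0,01--
  m7: -11-,01--
  m12: --00,-1-0
  m14: -1-0,-11-
  m15: -11- ←essential
Essential: -11-, 0-0-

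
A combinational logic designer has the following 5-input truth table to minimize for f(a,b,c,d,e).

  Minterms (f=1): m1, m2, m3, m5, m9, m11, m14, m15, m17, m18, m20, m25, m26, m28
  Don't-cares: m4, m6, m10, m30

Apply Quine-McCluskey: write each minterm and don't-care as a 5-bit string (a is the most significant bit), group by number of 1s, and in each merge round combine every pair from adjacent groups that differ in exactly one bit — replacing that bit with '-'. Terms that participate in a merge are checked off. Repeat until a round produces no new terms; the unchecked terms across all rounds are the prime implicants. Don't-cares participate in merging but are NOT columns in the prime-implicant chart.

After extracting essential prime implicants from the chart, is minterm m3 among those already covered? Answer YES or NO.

NO

[col 0] 00001*, 00010*, 00011*, 00100*, 00101*, 00110*, 01001*, 01010*, 01011*, 01110*, 01111*, 10001*, 10010*, 10100*, 11001*, 11010*, 11100*, 11110*
[col 1] -0001*, -0010*, -0100, -1001*, -1010*, -1110*, 0-001*, 0-010*, 0-011*, 0-110*, 00-01, 00-10*, 000-1*, 0001-*, 001-0, 0010-, 01-10*, 01-11*, 010-1*, 0101-*, 0111-*, 1-001*, 1-010*, 1-100, 11-10*, 111-0
[col 2] --001, --010, -1-10, 0--10, 0-0-1, 0-01-, 01-1-
Prime implicants: --001, --010, -0100, -1-10, 0--10, 0-0-1, 0-01-, 00-01, 001-0, 0010-, 01-1-, 1-100, 111-0
PI chart (minterm → PIs covering it):
  1 | --001,0-0-1,00-01
  2 | --010,0--10,0-01-
  3 | 0-0-1,0-01-
  5 | 00-01,0010-
  9 | --001,0-0-1
  11 | 0-0-1,0-01-,01-1-
  14 | -1-10,0--10,01-1-
  15 | 01-1-  (sole → essential)
  17 | --001  (sole → essential)
  18 | --010  (sole → essential)
  20 | -0100,1-100
  25 | --001  (sole → essential)
  26 | --010,-1-10
  28 | 1-100,111-0
Essential prime implicants: --001, --010, 01-1-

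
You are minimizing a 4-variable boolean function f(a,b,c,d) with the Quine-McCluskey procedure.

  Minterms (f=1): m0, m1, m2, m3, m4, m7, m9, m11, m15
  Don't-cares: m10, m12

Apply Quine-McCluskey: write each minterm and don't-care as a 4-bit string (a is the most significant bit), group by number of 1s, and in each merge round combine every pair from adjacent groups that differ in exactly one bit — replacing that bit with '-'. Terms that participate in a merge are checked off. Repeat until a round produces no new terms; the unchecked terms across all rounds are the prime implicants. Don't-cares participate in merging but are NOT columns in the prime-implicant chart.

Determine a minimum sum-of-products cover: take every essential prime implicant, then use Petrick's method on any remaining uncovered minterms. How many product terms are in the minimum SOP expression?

[col 0] 0000*, 0001*, 0010*, 0011*, 0100*, 0111*, 1001*, 1010*, 1011*, 1100*, 1111*
[col 1] -001*, -010*, -011*, -100, -111*, 0-00, 0-11*, 00-0*, 00-1*, 000-*, 001-*, 1-11*, 10-1*, 101-*
[col 2] --11, -0-1, -01-, 00--
Prime implicants: --11, -0-1, -01-, -100, 0-00, 00--
PI chart (minterm → PIs covering it):
  0 | 0-00,00--
  1 | -0-1,00--
  2 | -01-,00--
  3 | --11,-0-1,-01-,00--
  4 | -100,0-00
  7 | --11  (sole → essential)
  9 | -0-1  (sole → essential)
  11 | --11,-0-1,-01-
  15 | --11  (sole → essential)
Essential prime implicants: --11, -0-1
Petrick residual → -01-, 0-00
Minimum SOP uses 4 PIs: cd + b'd + b'c + a'c'd'

4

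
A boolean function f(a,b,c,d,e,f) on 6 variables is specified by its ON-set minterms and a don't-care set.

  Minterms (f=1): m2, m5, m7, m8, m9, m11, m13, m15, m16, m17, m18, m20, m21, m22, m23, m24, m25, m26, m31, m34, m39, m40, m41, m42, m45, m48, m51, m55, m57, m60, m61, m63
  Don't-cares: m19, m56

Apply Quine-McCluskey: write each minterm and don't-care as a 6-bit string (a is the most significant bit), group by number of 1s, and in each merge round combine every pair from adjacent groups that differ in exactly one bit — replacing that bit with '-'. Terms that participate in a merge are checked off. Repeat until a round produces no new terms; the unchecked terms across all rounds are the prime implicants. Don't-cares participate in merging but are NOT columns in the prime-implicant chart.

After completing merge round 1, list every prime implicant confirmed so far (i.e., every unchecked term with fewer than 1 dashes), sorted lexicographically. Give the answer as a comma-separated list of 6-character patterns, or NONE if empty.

size-2^0 implicants → 000010(✓)  000101(✓)  000111(✓)  001000(✓)  001001(✓)  001011(✓)  001101(✓)  001111(✓)  010000(✓)  010001(✓)  010010(✓)  010011(✓)  010100(✓)  010101(✓)  010110(✓)  010111(✓)  011000(✓)  011001(✓)  011010(✓)  011111(✓)  100010(✓)  100111(✓)  101000(✓)  101001(✓)  101010(✓)  101101(✓)  110000(✓)  110011(✓)  110111(✓)  111000(✓)  111001(✓)  111100(✓)  111101(✓)  111111(✓)
size-2^1 implicants → -00010  -00111(✓)  -01000(✓)  -01001(✓)  -01101(✓)  -10000(✓)  -10011(✓)  -10111(✓)  -11000(✓)  -11001(✓)  -11111(✓)  0-0010  0-0101(✓)  0-0111(✓)  0-1000(✓)  0-1001(✓)  0-1111(✓)  00-101(✓)  00-111(✓)  0001-1(✓)  001-01(✓)  001-11(✓)  0010-1(✓)  00100-(✓)  0011-1(✓)  01-000(✓)  01-001(✓)  01-010(✓)  01-111(✓)  010-00(✓)  010-01(✓)  010-10(✓)  010-11(✓)  0100-0(✓)  0100-1(✓)  01000-(✓)  01001-(✓)  0101-0(✓)  0101-1(✓)  01010-(✓)  01011-(✓)  0110-0(✓)  01100-(✓)  1-0111(✓)  1-1000(✓)  1-1001(✓)  1-1101(✓)  10-010  101-01(✓)  1010-0  10100-(✓)  11-000(✓)  11-111(✓)  110-11(✓)  111-00(✓)  111-01(✓)  11100-(✓)  1111-1  11110-(✓)
size-2^2 implicants → --0111  --1000(✓)  --1001(✓)  -01-01  -0100-(✓)  -1-000  -1-111  -10-11  -1100-(✓)  0--111  0-01-1  0-100-(✓)  00-1-1  001--1  01-0-0  01-00-  010--0(✓)  010--1(✓)  010-0-(✓)  010-1-(✓)  0100--(✓)  0101--(✓)  1-1-01  1-100-(✓)  111-0-
size-2^3 implicants → --100-  010---
Unchecked terms (primes): --0111, --100-, -00010, -01-01, -1-000, -1-111, -10-11, 0--111, 0-0010, 0-01-1, 00-1-1, 001--1, 01-0-0, 01-00-, 010---, 1-1-01, 10-010, 1010-0, 111-0-, 1111-1

NONE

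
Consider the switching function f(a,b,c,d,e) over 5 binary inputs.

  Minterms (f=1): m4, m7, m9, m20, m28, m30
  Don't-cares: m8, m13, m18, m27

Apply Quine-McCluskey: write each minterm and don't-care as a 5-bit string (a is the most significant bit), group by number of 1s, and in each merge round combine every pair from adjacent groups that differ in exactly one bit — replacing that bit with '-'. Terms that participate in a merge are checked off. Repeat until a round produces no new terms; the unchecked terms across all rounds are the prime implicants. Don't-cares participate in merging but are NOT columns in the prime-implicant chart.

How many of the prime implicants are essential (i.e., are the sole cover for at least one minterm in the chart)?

Round 0: 00100✓ 00111 01000✓ 01001✓ 01101✓ 10010 10100✓ 11011 11100✓ 11110✓
Round 1: -0100 01-01 0100- 1-100 111-0
PIs = {-0100, 00111, 01-01, 0100-, 1-100, 10010, 11011, 111-0}
Coverage chart:
  m4: -0100 ←essential
  m7: 00111 ←essential
  m9: 01-01,0100-
  m20: -0100,1-100
  m28: 1-100,111-0
  m30: 111-0 ←essential
Essential: -0100, 00111, 111-0

3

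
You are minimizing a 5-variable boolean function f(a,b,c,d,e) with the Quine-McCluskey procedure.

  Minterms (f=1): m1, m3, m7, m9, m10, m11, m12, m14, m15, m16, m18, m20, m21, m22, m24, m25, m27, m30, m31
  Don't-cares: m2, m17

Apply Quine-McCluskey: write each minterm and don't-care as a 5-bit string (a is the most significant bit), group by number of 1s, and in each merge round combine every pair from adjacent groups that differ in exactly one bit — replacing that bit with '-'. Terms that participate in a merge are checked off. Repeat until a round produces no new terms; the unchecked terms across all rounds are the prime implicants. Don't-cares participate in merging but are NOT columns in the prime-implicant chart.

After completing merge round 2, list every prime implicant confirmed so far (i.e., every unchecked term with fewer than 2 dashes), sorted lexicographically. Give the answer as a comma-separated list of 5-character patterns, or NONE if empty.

-0010, 011-0, 1-110

size-2^0 implicants → 00001(✓)  00010(✓)  00011(✓)  00111(✓)  01001(✓)  01010(✓)  01011(✓)  01100(✓)  01110(✓)  01111(✓)  10000(✓)  10001(✓)  10010(✓)  10100(✓)  10101(✓)  10110(✓)  11000(✓)  11001(✓)  11011(✓)  11110(✓)  11111(✓)
size-2^1 implicants → -0001(✓)  -0010  -1001(✓)  -1011(✓)  -1110(✓)  -1111(✓)  0-001(✓)  0-010(✓)  0-011(✓)  0-111(✓)  00-11(✓)  000-1(✓)  0001-(✓)  01-10(✓)  01-11(✓)  010-1(✓)  0101-(✓)  011-0  0111-(✓)  1-000(✓)  1-001(✓)  1-110  10-00(✓)  10-01(✓)  10-10(✓)  100-0(✓)  1000-(✓)  101-0(✓)  1010-(✓)  11-11(✓)  110-1(✓)  1100-(✓)  1111-(✓)
size-2^2 implicants → --001  -1-11  -10-1  -111-  0--11  0-0-1  0-01-  01-1-  1-00-  10--0  10-0-
Unchecked terms (primes): --001, -0010, -1-11, -10-1, -111-, 0--11, 0-0-1, 0-01-, 01-1-, 011-0, 1-00-, 1-110, 10--0, 10-0-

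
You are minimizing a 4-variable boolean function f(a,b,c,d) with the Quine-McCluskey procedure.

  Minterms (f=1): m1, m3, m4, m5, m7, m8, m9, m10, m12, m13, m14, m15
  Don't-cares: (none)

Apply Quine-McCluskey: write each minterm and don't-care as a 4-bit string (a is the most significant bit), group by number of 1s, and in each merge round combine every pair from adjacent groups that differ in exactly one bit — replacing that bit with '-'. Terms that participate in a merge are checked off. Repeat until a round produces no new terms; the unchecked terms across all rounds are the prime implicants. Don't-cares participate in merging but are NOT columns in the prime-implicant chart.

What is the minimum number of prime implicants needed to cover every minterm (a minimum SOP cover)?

5

Round 0: 0001✓ 0011✓ 0100✓ 0101✓ 0111✓ 1000✓ 1001✓ 1010✓ 1100✓ 1101✓ 1110✓ 1111✓
Round 1: -001✓ -100✓ -101✓ -111✓ 0-01✓ 0-11✓ 00-1✓ 01-1✓ 010-✓ 1-00✓ 1-01✓ 1-10✓ 10-0✓ 100-✓ 11-0✓ 11-1✓ 110-✓ 111-✓
Round 2: --01 -1-1 -10- 0--1 1--0 1-0- 11--
PIs = {--01, -1-1, -10-, 0--1, 1--0, 1-0-, 11--}
Coverage chart:
  m1: --01,0--1
  m3: 0--1 ←essential
  m4: -10- ←essential
  m5: --01,-1-1,-10-,0--1
  m7: -1-1,0--1
  m8: 1--0,1-0-
  m9: --01,1-0-
  m10: 1--0 ←essential
  m12: -10-,1--0,1-0-,11--
  m13: --01,-1-1,-10-,1-0-,11--
  m14: 1--0,11--
  m15: -1-1,11--
Essential: -10-, 0--1, 1--0
Petrick residual → --01, -1-1
Min cover (5 terms): c'd + bd + bc' + a'd + ad'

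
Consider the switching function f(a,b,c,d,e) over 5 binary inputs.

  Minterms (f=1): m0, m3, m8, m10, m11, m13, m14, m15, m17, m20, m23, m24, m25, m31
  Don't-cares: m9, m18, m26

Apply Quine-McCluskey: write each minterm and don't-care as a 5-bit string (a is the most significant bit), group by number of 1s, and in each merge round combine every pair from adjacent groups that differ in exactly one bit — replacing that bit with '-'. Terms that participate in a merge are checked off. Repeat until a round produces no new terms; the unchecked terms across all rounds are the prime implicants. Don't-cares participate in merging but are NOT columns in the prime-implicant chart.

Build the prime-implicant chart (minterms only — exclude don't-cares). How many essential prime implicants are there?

Round 0: 00000✓ 00011✓ 01000✓ 01001✓ 01010✓ 01011✓ 01101✓ 01110✓ 01111✓ 10001✓ 10010✓ 10100 10111✓ 11000✓ 11001✓ 11010✓ 11111✓
Round 1: -1000✓ -1001✓ -1010✓ -1111 0-000 0-011 01-01✓ 01-10✓ 01-11✓ 010-0✓ 010-1✓ 0100-✓ 0101-✓ 011-1✓ 0111-✓ 1-001 1-010 1-111 110-0✓ 1100-✓
Round 2: -10-0 -100- 01--1 01-1- 010--
PIs = {-10-0, -100-, -1111, 0-000, 0-011, 01--1, 01-1-, 010--, 1-001, 1-010, 1-111, 10100}
Coverage chart:
  m0: 0-000 ←essential
  m3: 0-011 ←essential
  m8: -10-0,-100-,0-000,010--
  m10: -10-0,01-1-,010--
  m11: 0-011,01--1,01-1-,010--
  m13: 01--1 ←essential
  m14: 01-1- ←essential
  m15: -1111,01--1,01-1-
  m17: 1-001 ←essential
  m20: 10100 ←essential
  m23: 1-111 ←essential
  m24: -10-0,-100-
  m25: -100-,1-001
  m31: -1111,1-111
Essential: 0-000, 0-011, 01--1, 01-1-, 1-001, 1-111, 10100

7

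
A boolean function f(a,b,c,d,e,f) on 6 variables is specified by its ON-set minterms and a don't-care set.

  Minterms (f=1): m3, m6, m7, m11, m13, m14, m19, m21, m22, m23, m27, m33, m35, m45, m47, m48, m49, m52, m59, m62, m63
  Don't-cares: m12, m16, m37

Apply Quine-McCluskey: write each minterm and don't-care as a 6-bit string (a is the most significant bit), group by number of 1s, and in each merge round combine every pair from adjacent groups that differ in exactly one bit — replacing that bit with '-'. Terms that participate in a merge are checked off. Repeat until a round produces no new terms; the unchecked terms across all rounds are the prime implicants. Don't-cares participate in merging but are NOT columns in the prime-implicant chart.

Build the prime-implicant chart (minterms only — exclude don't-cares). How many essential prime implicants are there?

5

size-2^0 implicants → 000011(✓)  000110(✓)  000111(✓)  001011(✓)  001100(✓)  001101(✓)  001110(✓)  010000(✓)  010011(✓)  010101(✓)  010110(✓)  010111(✓)  011011(✓)  100001(✓)  100011(✓)  100101(✓)  101101(✓)  101111(✓)  110000(✓)  110001(✓)  110100(✓)  111011(✓)  111110(✓)  111111(✓)
size-2^1 implicants → -00011  -01101  -10000  -11011  0-0011(✓)  0-0110(✓)  0-0111(✓)  0-1011(✓)  00-011(✓)  00-110  000-11(✓)  00011-(✓)  0011-0  00110-  01-011(✓)  010-11(✓)  0101-1  01011-(✓)  1-0001  1-1111  10-101  100-01  1000-1  1011-1  110-00  11000-  111-11  11111-
size-2^2 implicants → 0--011  0-0-11  0-011-
Unchecked terms (primes): -00011, -01101, -10000, -11011, 0--011, 0-0-11, 0-011-, 00-110, 0011-0, 00110-, 0101-1, 1-0001, 1-1111, 10-101, 100-01, 1000-1, 1011-1, 110-00, 11000-, 111-11, 11111-
Minterm coverage:
  m3 ⊆ -00011,0--011,0-0-11
  m6 ⊆ 0-011-,00-110
  m7 ⊆ 0-0-11,0-011-
  m11 ⊆ 0--011 [E]
  m13 ⊆ -01101,00110-
  m14 ⊆ 00-110,0011-0
  m19 ⊆ 0--011,0-0-11
  m21 ⊆ 0101-1 [E]
  m22 ⊆ 0-011- [E]
  m23 ⊆ 0-0-11,0-011-,0101-1
  m27 ⊆ -11011,0--011
  m33 ⊆ 1-0001,100-01,1000-1
  m35 ⊆ -00011,1000-1
  m45 ⊆ -01101,10-101,1011-1
  m47 ⊆ 1-1111,1011-1
  m48 ⊆ -10000,110-00,11000-
  m49 ⊆ 1-0001,11000-
  m52 ⊆ 110-00 [E]
  m59 ⊆ -11011,111-11
  m62 ⊆ 11111- [E]
  m63 ⊆ 1-1111,111-11,11111-
E = {0--011, 0-011-, 0101-1, 110-00, 11111-}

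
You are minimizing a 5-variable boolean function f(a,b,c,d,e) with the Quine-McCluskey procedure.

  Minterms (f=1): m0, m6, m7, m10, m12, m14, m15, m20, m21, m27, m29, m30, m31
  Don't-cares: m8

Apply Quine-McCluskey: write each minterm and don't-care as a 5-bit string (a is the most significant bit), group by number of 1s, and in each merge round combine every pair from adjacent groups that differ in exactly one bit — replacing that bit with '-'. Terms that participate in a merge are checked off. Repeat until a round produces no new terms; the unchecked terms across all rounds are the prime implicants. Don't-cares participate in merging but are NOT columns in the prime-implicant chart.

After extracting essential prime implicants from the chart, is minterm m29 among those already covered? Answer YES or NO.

size-2^0 implicants → 00000(✓)  00110(✓)  00111(✓)  01000(✓)  01010(✓)  01100(✓)  01110(✓)  01111(✓)  10100(✓)  10101(✓)  11011(✓)  11101(✓)  11110(✓)  11111(✓)
size-2^1 implicants → -1110(✓)  -1111(✓)  0-000  0-110(✓)  0-111(✓)  0011-(✓)  01-00(✓)  01-10(✓)  010-0(✓)  011-0(✓)  0111-(✓)  1-101  1010-  11-11  111-1  1111-(✓)
size-2^2 implicants → -111-  0-11-  01--0
Unchecked terms (primes): -111-, 0-000, 0-11-, 01--0, 1-101, 1010-, 11-11, 111-1
Minterm coverage:
  m0 ⊆ 0-000 [E]
  m6 ⊆ 0-11- [E]
  m7 ⊆ 0-11- [E]
  m10 ⊆ 01--0 [E]
  m12 ⊆ 01--0 [E]
  m14 ⊆ -111-,0-11-,01--0
  m15 ⊆ -111-,0-11-
  m20 ⊆ 1010- [E]
  m21 ⊆ 1-101,1010-
  m27 ⊆ 11-11 [E]
  m29 ⊆ 1-101,111-1
  m30 ⊆ -111- [E]
  m31 ⊆ -111-,11-11,111-1
E = {-111-, 0-000, 0-11-, 01--0, 1010-, 11-11}

NO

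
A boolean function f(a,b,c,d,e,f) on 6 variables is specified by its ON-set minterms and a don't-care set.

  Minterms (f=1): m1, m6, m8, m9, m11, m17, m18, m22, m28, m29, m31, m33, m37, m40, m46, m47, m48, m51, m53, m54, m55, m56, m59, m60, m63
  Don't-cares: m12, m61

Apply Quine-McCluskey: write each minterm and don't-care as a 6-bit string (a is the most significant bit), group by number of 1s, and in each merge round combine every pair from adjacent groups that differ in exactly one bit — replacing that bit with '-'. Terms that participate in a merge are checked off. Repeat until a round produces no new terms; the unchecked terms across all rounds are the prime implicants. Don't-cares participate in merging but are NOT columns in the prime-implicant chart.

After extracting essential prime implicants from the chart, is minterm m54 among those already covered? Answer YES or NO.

NO

[col 0] 000001*, 000110*, 001000*, 001001*, 001011*, 001100*, 010001*, 010010*, 010110*, 011100*, 011101*, 011111*, 100001*, 100101*, 101000*, 101110*, 101111*, 110000*, 110011*, 110101*, 110110*, 110111*, 111000*, 111011*, 111100*, 111101*, 111111*
[col 1] -00001, -01000, -10110, -11100*, -11101*, -11111*, 0-0001, 0-0110, 0-1100, 00-001, 001-00, 0010-1, 00100-, 010-10, 0111-1*, 01110-*, 1-0101, 1-1000, 1-1111, 100-01, 10111-, 11-000, 11-011*, 11-101*, 11-111*, 110-11*, 1101-1*, 11011-, 111-00, 111-11*, 1111-1*, 11110-*
[col 2] -111-1, -1110-, 11--11, 11-1-1
Prime implicants: -00001, -01000, -10110, -111-1, -1110-, 0-0001, 0-0110, 0-1100, 00-001, 001-00, 0010-1, 00100-, 010-10, 1-0101, 1-1000, 1-1111, 100-01, 10111-, 11--11, 11-000, 11-1-1, 11011-, 111-00
PI chart (minterm → PIs covering it):
  1 | -00001,0-0001,00-001
  6 | 0-0110  (sole → essential)
  8 | -01000,001-00,00100-
  9 | 00-001,0010-1,00100-
  11 | 0010-1  (sole → essential)
  17 | 0-0001  (sole → essential)
  18 | 010-10  (sole → essential)
  22 | -10110,0-0110,010-10
  28 | -1110-,0-1100
  29 | -111-1,-1110-
  31 | -111-1  (sole → essential)
  33 | -00001,100-01
  37 | 1-0101,100-01
  40 | -01000,1-1000
  46 | 10111-  (sole → essential)
  47 | 1-1111,10111-
  48 | 11-000  (sole → essential)
  51 | 11--11  (sole → essential)
  53 | 1-0101,11-1-1
  54 | -10110,11011-
  55 | 11--11,11-1-1,11011-
  56 | 1-1000,11-000,111-00
  59 | 11--11  (sole → essential)
  60 | -1110-,111-00
  63 | -111-1,1-1111,11--11,11-1-1
Essential prime implicants: -111-1, 0-0001, 0-0110, 0010-1, 010-10, 10111-, 11--11, 11-000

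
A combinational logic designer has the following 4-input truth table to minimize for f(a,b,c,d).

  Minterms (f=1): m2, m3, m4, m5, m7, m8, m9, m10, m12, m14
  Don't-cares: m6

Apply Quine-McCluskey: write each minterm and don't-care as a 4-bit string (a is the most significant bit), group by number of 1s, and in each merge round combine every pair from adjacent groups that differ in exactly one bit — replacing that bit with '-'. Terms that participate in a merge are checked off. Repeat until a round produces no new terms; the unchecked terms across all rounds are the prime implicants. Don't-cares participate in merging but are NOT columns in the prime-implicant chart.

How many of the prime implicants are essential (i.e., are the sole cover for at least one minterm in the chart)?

3

[col 0] 0010*, 0011*, 0100*, 0101*, 0110*, 0111*, 1000*, 1001*, 1010*, 1100*, 1110*
[col 1] -010*, -100*, -110*, 0-10*, 0-11*, 001-*, 01-0*, 01-1*, 010-*, 011-*, 1-00*, 1-10*, 10-0*, 100-, 11-0*
[col 2] --10, -1-0, 0-1-, 01--, 1--0
Prime implicants: --10, -1-0, 0-1-, 01--, 1--0, 100-
PI chart (minterm → PIs covering it):
  2 | --10,0-1-
  3 | 0-1-  (sole → essential)
  4 | -1-0,01--
  5 | 01--  (sole → essential)
  7 | 0-1-,01--
  8 | 1--0,100-
  9 | 100-  (sole → essential)
  10 | --10,1--0
  12 | -1-0,1--0
  14 | --10,-1-0,1--0
Essential prime implicants: 0-1-, 01--, 100-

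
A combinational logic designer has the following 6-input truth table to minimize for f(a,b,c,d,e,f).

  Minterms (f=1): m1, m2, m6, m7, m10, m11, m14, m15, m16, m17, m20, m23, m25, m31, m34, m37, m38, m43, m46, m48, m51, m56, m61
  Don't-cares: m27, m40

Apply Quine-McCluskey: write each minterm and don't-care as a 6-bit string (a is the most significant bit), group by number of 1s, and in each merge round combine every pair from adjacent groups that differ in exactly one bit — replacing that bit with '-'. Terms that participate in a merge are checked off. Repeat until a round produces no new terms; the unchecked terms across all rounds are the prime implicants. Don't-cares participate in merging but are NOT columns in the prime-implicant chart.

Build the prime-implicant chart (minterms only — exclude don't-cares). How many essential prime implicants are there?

Round 0: 000001✓ 000010✓ 000110✓ 000111✓ 001010✓ 001011✓ 001110✓ 001111✓ 010000✓ 010001✓ 010100✓ 010111✓ 011001✓ 011011✓ 011111✓ 100010✓ 100101 100110✓ 101000✓ 101011✓ 101110✓ 110000✓ 110011 111000✓ 111101
Round 1: -00010✓ -00110✓ -01011 -01110✓ -10000 0-0001 0-0111✓ 0-1011✓ 0-1111✓ 00-010✓ 00-110✓ 00-111✓ 000-10✓ 00011-✓ 001-10✓ 001-11✓ 00101-✓ 00111-✓ 01-001 01-111✓ 010-00 01000- 011-11✓ 0110-1 1-1000 10-110✓ 100-10✓ 11-000
Round 2: -0-110 -00-10 0--111 0-1-11 00--10 00-11- 001-1-
PIs = {-0-110, -00-10, -01011, -10000, 0--111, 0-0001, 0-1-11, 00--10, 00-11-, 001-1-, 01-001, 010-00, 01000-, 0110-1, 1-1000, 100101, 11-000, 110011, 111101}
Coverage chart:
  m1: 0-0001 ←essential
  m2: -00-10,00--10
  m6: -0-110,-00-10,00--10,00-11-
  m7: 0--111,00-11-
  m10: 00--10,001-1-
  m11: -01011,0-1-11,001-1-
  m14: -0-110,00--10,00-11-,001-1-
  m15: 0--111,0-1-11,00-11-,001-1-
  m16: -10000,010-00,01000-
  m17: 0-0001,01-001,01000-
  m20: 010-00 ←essential
  m23: 0--111 ←essential
  m25: 01-001,0110-1
  m31: 0--111,0-1-11
  m34: -00-10 ←essential
  m37: 100101 ←essential
  m38: -0-110,-00-10
  m43: -01011 ←essential
  m46: -0-110 ←essential
  m48: -10000,11-000
  m51: 110011 ←essential
  m56: 1-1000,11-000
  m61: 111101 ←essential
Essential: -0-110, -00-10, -01011, 0--111, 0-0001, 010-00, 100101, 110011, 111101

9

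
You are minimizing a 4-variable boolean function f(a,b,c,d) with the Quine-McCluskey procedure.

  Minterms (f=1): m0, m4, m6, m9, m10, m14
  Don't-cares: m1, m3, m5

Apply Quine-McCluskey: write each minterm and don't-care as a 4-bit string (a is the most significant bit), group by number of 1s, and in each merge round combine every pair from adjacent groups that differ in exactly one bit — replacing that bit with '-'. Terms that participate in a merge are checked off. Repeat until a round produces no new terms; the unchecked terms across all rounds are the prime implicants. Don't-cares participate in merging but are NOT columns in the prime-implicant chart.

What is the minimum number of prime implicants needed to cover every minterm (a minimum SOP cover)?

size-2^0 implicants → 0000(✓)  0001(✓)  0011(✓)  0100(✓)  0101(✓)  0110(✓)  1001(✓)  1010(✓)  1110(✓)
size-2^1 implicants → -001  -110  0-00(✓)  0-01(✓)  00-1  000-(✓)  01-0  010-(✓)  1-10
size-2^2 implicants → 0-0-
Unchecked terms (primes): -001, -110, 0-0-, 00-1, 01-0, 1-10
Minterm coverage:
  m0 ⊆ 0-0- [E]
  m4 ⊆ 0-0-,01-0
  m6 ⊆ -110,01-0
  m9 ⊆ -001 [E]
  m10 ⊆ 1-10 [E]
  m14 ⊆ -110,1-10
E = {-001, 0-0-, 1-10}
Petrick residual → -110
Cover = b'c'd + bcd' + a'c' + acd'  |cover|=4

4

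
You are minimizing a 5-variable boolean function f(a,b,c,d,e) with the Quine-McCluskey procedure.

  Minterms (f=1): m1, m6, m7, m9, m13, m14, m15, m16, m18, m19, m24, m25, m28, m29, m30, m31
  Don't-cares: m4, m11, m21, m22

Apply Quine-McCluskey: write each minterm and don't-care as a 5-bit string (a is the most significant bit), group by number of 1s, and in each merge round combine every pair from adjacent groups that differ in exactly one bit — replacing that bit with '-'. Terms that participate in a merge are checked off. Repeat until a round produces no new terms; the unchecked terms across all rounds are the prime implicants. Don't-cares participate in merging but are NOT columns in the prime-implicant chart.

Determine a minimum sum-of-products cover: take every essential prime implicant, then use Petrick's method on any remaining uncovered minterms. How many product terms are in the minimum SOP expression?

6

Round 0: 00001✓ 00100✓ 00110✓ 00111✓ 01001✓ 01011✓ 01101✓ 01110✓ 01111✓ 10000✓ 10010✓ 10011✓ 10101✓ 10110✓ 11000✓ 11001✓ 11100✓ 11101✓ 11110✓ 11111✓
Round 1: -0110✓ -1001✓ -1101✓ -1110✓ -1111✓ 0-001 0-110✓ 0-111✓ 001-0 0011-✓ 01-01✓ 01-11✓ 010-1✓ 011-1✓ 0111-✓ 1-000 1-101 1-110✓ 10-10 100-0 1001- 11-00✓ 11-01✓ 1100-✓ 111-0✓ 111-1✓ 1110-✓ 1111-✓
Round 2: --110 -1-01 -11-1 -111- 0-11- 01--1 11-0- 111--
PIs = {--110, -1-01, -11-1, -111-, 0-001, 0-11-, 001-0, 01--1, 1-000, 1-101, 10-10, 100-0, 1001-, 11-0-, 111--}
Coverage chart:
  m1: 0-001 ←essential
  m6: --110,0-11-,001-0
  m7: 0-11- ←essential
  m9: -1-01,0-001,01--1
  m13: -1-01,-11-1,01--1
  m14: --110,-111-,0-11-
  m15: -11-1,-111-,0-11-,01--1
  m16: 1-000,100-0
  m18: 10-10,100-0,1001-
  m19: 1001- ←essential
  m24: 1-000,11-0-
  m25: -1-01,11-0-
  m28: 11-0-,111--
  m29: -1-01,-11-1,1-101,11-0-,111--
  m30: --110,-111-,111--
  m31: -11-1,-111-,111--
Essential: 0-001, 0-11-, 1001-
Petrick residual → -1-01, 1-000, 111--
Min cover (6 terms): bd'e + a'c'd'e + a'cd + ac'd'e' + ab'c'd + abc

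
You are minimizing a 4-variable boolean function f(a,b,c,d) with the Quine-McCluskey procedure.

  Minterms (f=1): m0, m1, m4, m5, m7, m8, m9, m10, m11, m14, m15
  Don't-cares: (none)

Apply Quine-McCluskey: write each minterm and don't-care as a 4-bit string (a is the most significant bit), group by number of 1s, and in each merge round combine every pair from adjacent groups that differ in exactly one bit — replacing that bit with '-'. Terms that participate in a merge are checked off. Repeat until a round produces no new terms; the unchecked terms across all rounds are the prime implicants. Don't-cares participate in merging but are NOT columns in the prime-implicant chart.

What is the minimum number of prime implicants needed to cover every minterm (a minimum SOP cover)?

4

size-2^0 implicants → 0000(✓)  0001(✓)  0100(✓)  0101(✓)  0111(✓)  1000(✓)  1001(✓)  1010(✓)  1011(✓)  1110(✓)  1111(✓)
size-2^1 implicants → -000(✓)  -001(✓)  -111  0-00(✓)  0-01(✓)  000-(✓)  01-1  010-(✓)  1-10(✓)  1-11(✓)  10-0(✓)  10-1(✓)  100-(✓)  101-(✓)  111-(✓)
size-2^2 implicants → -00-  0-0-  1-1-  10--
Unchecked terms (primes): -00-, -111, 0-0-, 01-1, 1-1-, 10--
Minterm coverage:
  m0 ⊆ -00-,0-0-
  m1 ⊆ -00-,0-0-
  m4 ⊆ 0-0- [E]
  m5 ⊆ 0-0-,01-1
  m7 ⊆ -111,01-1
  m8 ⊆ -00-,10--
  m9 ⊆ -00-,10--
  m10 ⊆ 1-1-,10--
  m11 ⊆ 1-1-,10--
  m14 ⊆ 1-1- [E]
  m15 ⊆ -111,1-1-
E = {0-0-, 1-1-}
Petrick residual → -00-, -111
Cover = b'c' + bcd + a'c' + ac  |cover|=4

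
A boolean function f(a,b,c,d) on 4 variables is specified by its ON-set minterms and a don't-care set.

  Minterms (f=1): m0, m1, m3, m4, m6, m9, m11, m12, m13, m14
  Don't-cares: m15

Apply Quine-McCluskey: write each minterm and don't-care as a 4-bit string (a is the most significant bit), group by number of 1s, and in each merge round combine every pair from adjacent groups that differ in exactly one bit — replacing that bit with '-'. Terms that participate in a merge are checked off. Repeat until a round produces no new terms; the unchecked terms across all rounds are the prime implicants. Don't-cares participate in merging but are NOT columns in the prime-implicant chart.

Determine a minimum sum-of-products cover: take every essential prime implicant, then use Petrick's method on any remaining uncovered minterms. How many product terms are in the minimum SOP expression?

4

[col 0] 0000*, 0001*, 0011*, 0100*, 0110*, 1001*, 1011*, 1100*, 1101*, 1110*, 1111*
[col 1] -001*, -011*, -100*, -110*, 0-00, 00-1*, 000-, 01-0*, 1-01*, 1-11*, 10-1*, 11-0*, 11-1*, 110-*, 111-*
[col 2] -0-1, -1-0, 1--1, 11--
Prime implicants: -0-1, -1-0, 0-00, 000-, 1--1, 11--
PI chart (minterm → PIs covering it):
  0 | 0-00,000-
  1 | -0-1,000-
  3 | -0-1  (sole → essential)
  4 | -1-0,0-00
  6 | -1-0  (sole → essential)
  9 | -0-1,1--1
  11 | -0-1,1--1
  12 | -1-0,11--
  13 | 1--1,11--
  14 | -1-0,11--
Essential prime implicants: -0-1, -1-0
Petrick residual → 0-00, 1--1
Minimum SOP uses 4 PIs: b'd + bd' + a'c'd' + ad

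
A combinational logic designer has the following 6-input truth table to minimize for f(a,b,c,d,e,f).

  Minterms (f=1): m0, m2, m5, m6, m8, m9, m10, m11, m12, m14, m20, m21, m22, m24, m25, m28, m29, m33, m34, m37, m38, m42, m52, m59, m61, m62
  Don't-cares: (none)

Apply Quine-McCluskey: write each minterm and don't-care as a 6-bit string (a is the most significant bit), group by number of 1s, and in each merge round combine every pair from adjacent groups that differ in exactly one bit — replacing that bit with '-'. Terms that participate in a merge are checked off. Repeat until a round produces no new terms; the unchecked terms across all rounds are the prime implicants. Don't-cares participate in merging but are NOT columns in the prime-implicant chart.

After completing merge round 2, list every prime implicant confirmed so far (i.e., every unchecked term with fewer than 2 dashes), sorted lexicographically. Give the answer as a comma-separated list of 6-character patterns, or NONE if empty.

Round 0: 000000✓ 000010✓ 000101✓ 000110✓ 001000✓ 001001✓ 001010✓ 001011✓ 001100✓ 001110✓ 010100✓ 010101✓ 010110✓ 011000✓ 011001✓ 011100✓ 011101✓ 100001✓ 100010✓ 100101✓ 100110✓ 101010✓ 110100✓ 111011 111101✓ 111110
Round 1: -00010✓ -00101 -00110✓ -01010✓ -10100 -11101 0-0101 0-0110 0-1000✓ 0-1001✓ 0-1100✓ 00-000✓ 00-010✓ 00-110✓ 000-10✓ 0000-0✓ 001-00✓ 001-10✓ 0010-0✓ 0010-1✓ 00100-✓ 00101-✓ 0011-0✓ 01-100✓ 01-101✓ 0101-0 01010-✓ 011-00✓ 011-01✓ 01100-✓ 01110-✓ 10-010✓ 100-01 100-10✓
Round 2: -0-010 -00-10 0-1-00 0-100- 00--10 00-0-0 001--0 0010-- 01-10- 011-0-
PIs = {-0-010, -00-10, -00101, -10100, -11101, 0-0101, 0-0110, 0-1-00, 0-100-, 00--10, 00-0-0, 001--0, 0010--, 01-10-, 0101-0, 011-0-, 100-01, 111011, 111110}

-00101, -10100, -11101, 0-0101, 0-0110, 0101-0, 100-01, 111011, 111110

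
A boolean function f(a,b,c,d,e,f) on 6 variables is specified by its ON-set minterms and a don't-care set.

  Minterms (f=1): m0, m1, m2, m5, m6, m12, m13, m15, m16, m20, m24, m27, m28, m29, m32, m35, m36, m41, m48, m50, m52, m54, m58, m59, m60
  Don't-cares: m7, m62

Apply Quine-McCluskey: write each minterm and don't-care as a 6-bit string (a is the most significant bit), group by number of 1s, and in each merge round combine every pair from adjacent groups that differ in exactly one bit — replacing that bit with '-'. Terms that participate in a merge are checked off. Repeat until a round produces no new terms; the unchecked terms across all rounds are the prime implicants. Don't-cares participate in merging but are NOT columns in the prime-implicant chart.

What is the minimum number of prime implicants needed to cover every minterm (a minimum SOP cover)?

size-2^0 implicants → 000000(✓)  000001(✓)  000010(✓)  000101(✓)  000110(✓)  000111(✓)  001100(✓)  001101(✓)  001111(✓)  010000(✓)  010100(✓)  011000(✓)  011011(✓)  011100(✓)  011101(✓)  100000(✓)  100011  100100(✓)  101001  110000(✓)  110010(✓)  110100(✓)  110110(✓)  111010(✓)  111011(✓)  111100(✓)  111110(✓)
size-2^1 implicants → -00000(✓)  -10000(✓)  -10100(✓)  -11011  -11100(✓)  0-0000(✓)  0-1100(✓)  0-1101(✓)  00-101(✓)  00-111(✓)  000-01  000-10  0000-0  00000-  0001-1(✓)  00011-  0011-1(✓)  00110-(✓)  01-000(✓)  01-100(✓)  010-00(✓)  011-00(✓)  01110-(✓)  1-0000(✓)  1-0100(✓)  100-00(✓)  11-010(✓)  11-100(✓)  11-110(✓)  110-00(✓)  110-10(✓)  1100-0(✓)  1101-0(✓)  111-10(✓)  11101-  1111-0(✓)
size-2^2 implicants → --0000  -1-100  -10-00  0-110-  00-1-1  01--00  1-0-00  11--10  11-1-0  110--0
Unchecked terms (primes): --0000, -1-100, -10-00, -11011, 0-110-, 00-1-1, 000-01, 000-10, 0000-0, 00000-, 00011-, 01--00, 1-0-00, 100011, 101001, 11--10, 11-1-0, 110--0, 11101-
Minterm coverage:
  m0 ⊆ --0000,0000-0,00000-
  m1 ⊆ 000-01,00000-
  m2 ⊆ 000-10,0000-0
  m5 ⊆ 00-1-1,000-01
  m6 ⊆ 000-10,00011-
  m12 ⊆ 0-110- [E]
  m13 ⊆ 0-110-,00-1-1
  m15 ⊆ 00-1-1 [E]
  m16 ⊆ --0000,-10-00,01--00
  m20 ⊆ -1-100,-10-00,01--00
  m24 ⊆ 01--00 [E]
  m27 ⊆ -11011 [E]
  m28 ⊆ -1-100,0-110-,01--00
  m29 ⊆ 0-110- [E]
  m32 ⊆ --0000,1-0-00
  m35 ⊆ 100011 [E]
  m36 ⊆ 1-0-00 [E]
  m41 ⊆ 101001 [E]
  m48 ⊆ --0000,-10-00,1-0-00,110--0
  m50 ⊆ 11--10,110--0
  m52 ⊆ -1-100,-10-00,1-0-00,11-1-0,110--0
  m54 ⊆ 11--10,11-1-0,110--0
  m58 ⊆ 11--10,11101-
  m59 ⊆ -11011,11101-
  m60 ⊆ -1-100,11-1-0
E = {-11011, 0-110-, 00-1-1, 01--00, 1-0-00, 100011, 101001}
Petrick residual → -1-100, 000-10, 00000-, 11--10
Cover = bde'f' + bcd'ef + a'cde' + a'b'df + a'b'c'ef' + a'b'c'd'e' + a'be'f' + ac'e'f' + ab'c'd'ef + ab'cd'e'f + abef'  |cover|=11

11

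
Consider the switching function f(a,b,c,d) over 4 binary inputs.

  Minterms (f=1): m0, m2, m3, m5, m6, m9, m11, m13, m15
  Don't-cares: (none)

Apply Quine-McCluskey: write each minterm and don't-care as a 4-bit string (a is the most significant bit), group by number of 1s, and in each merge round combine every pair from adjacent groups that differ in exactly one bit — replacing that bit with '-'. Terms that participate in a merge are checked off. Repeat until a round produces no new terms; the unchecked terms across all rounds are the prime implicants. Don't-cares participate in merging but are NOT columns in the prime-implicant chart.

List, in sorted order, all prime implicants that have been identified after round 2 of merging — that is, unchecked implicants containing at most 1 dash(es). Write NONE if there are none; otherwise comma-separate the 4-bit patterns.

-011, -101, 0-10, 00-0, 001-

Round 0: 0000✓ 0010✓ 0011✓ 0101✓ 0110✓ 1001✓ 1011✓ 1101✓ 1111✓
Round 1: -011 -101 0-10 00-0 001- 1-01✓ 1-11✓ 10-1✓ 11-1✓
Round 2: 1--1
PIs = {-011, -101, 0-10, 00-0, 001-, 1--1}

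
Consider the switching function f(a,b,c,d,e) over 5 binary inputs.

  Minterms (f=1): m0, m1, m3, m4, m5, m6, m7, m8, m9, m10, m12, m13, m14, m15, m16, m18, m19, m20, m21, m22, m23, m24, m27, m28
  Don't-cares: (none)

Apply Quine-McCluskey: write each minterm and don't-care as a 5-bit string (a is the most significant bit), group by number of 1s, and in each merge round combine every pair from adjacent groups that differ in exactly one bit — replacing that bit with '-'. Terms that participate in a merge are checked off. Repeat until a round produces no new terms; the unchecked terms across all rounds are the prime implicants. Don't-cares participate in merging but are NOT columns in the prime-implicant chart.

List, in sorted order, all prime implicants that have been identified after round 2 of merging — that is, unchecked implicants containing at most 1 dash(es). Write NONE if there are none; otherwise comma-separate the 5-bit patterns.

size-2^0 implicants → 00000(✓)  00001(✓)  00011(✓)  00100(✓)  00101(✓)  00110(✓)  00111(✓)  01000(✓)  01001(✓)  01010(✓)  01100(✓)  01101(✓)  01110(✓)  01111(✓)  10000(✓)  10010(✓)  10011(✓)  10100(✓)  10101(✓)  10110(✓)  10111(✓)  11000(✓)  11011(✓)  11100(✓)
size-2^1 implicants → -0000(✓)  -0011(✓)  -0100(✓)  -0101(✓)  -0110(✓)  -0111(✓)  -1000(✓)  -1100(✓)  0-000(✓)  0-001(✓)  0-100(✓)  0-101(✓)  0-110(✓)  0-111(✓)  00-00(✓)  00-01(✓)  00-11(✓)  000-1(✓)  0000-(✓)  001-0(✓)  001-1(✓)  0010-(✓)  0011-(✓)  01-00(✓)  01-01(✓)  01-10(✓)  010-0(✓)  0100-(✓)  011-0(✓)  011-1(✓)  0110-(✓)  0111-(✓)  1-000(✓)  1-011  1-100(✓)  10-00(✓)  10-10(✓)  10-11(✓)  100-0(✓)  1001-(✓)  101-0(✓)  101-1(✓)  1010-(✓)  1011-(✓)  11-00(✓)
size-2^2 implicants → --000(✓)  --100(✓)  -0-00(✓)  -0-11  -01-0(✓)  -01-1(✓)  -010-(✓)  -011-(✓)  -1-00(✓)  0--00(✓)  0--01(✓)  0-00-(✓)  0-1-0(✓)  0-1-1(✓)  0-10-(✓)  0-11-(✓)  00--1  00-0-(✓)  001--(✓)  01--0  01-0-(✓)  011--(✓)  1--00(✓)  10--0  10-1-  101--(✓)
size-2^3 implicants → ---00  -01--  0--0-  0-1--
Unchecked terms (primes): ---00, -0-11, -01--, 0--0-, 0-1--, 00--1, 01--0, 1-011, 10--0, 10-1-

1-011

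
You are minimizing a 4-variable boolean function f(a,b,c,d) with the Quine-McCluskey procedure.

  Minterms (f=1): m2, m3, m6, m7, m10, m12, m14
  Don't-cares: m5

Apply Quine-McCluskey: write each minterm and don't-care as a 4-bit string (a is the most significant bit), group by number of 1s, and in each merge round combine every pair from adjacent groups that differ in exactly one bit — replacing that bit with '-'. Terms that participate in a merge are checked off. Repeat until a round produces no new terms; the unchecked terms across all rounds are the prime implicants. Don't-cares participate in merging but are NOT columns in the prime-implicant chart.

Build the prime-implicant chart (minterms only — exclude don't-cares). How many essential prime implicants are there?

[col 0] 0010*, 0011*, 0101*, 0110*, 0111*, 1010*, 1100*, 1110*
[col 1] -010*, -110*, 0-10*, 0-11*, 001-*, 01-1, 011-*, 1-10*, 11-0
[col 2] --10, 0-1-
Prime implicants: --10, 0-1-, 01-1, 11-0
PI chart (minterm → PIs covering it):
  2 | --10,0-1-
  3 | 0-1-  (sole → essential)
  6 | --10,0-1-
  7 | 0-1-,01-1
  10 | --10  (sole → essential)
  12 | 11-0  (sole → essential)
  14 | --10,11-0
Essential prime implicants: --10, 0-1-, 11-0

3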